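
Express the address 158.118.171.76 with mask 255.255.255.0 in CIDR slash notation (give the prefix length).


Binary: 11111111.11111111.11111111.00000000
Count leading 1s
Prefix: /24


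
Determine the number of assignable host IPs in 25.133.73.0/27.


Host bits = 32 - 27 = 5
Total addresses = 2^5 = 32
Usable = total - 2 (network and broadcast)
Usable hosts: 30


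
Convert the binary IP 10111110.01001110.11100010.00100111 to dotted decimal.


10111110 = 190
01001110 = 78
11100010 = 226
00100111 = 39
IP: 190.78.226.39


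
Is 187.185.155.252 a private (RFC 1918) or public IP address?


RFC 1918 private ranges:
  10.0.0.0/8 (10.0.0.0 - 10.255.255.255)
  172.16.0.0/12 (172.16.0.0 - 172.31.255.255)
  192.168.0.0/16 (192.168.0.0 - 192.168.255.255)
Public (not in any RFC 1918 range)


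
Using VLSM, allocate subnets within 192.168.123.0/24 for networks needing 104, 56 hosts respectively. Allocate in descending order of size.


104 hosts -> /25 (126 usable): 192.168.123.0/25
56 hosts -> /26 (62 usable): 192.168.123.128/26
Allocation: 192.168.123.0/25 (104 hosts, 126 usable); 192.168.123.128/26 (56 hosts, 62 usable)


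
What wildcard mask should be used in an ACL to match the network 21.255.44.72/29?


Subnet mask: 255.255.255.248
Wildcard = 255.255.255.255 - subnet mask
255 - 255 = 0
255 - 255 = 0
255 - 255 = 0
255 - 248 = 7
Wildcard: 0.0.0.7


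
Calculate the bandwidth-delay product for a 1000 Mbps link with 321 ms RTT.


BDP = bandwidth * RTT
= 1000 Mbps * 321 ms
= 1000 * 1e6 * 321 / 1000 bits
= 321000000 bits
= 40125000 bytes
= 39184.5703 KB
BDP = 321000000 bits (40125000 bytes)


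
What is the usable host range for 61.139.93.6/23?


Network: 61.139.92.0
Broadcast: 61.139.93.255
First usable = network + 1
Last usable = broadcast - 1
Range: 61.139.92.1 to 61.139.93.254


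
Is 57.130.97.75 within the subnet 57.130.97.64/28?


Subnet network: 57.130.97.64
Test IP AND mask: 57.130.97.64
Yes, 57.130.97.75 is in 57.130.97.64/28


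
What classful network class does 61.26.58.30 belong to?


First octet: 61
Binary: 00111101
0xxxxxxx -> Class A (1-126)
Class A, default mask 255.0.0.0 (/8)


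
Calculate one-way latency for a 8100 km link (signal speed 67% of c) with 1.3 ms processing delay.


Speed = 0.67 * 3e5 km/s = 201000 km/s
Propagation delay = 8100 / 201000 = 0.0403 s = 40.2985 ms
Processing delay = 1.3 ms
Total one-way latency = 41.5985 ms


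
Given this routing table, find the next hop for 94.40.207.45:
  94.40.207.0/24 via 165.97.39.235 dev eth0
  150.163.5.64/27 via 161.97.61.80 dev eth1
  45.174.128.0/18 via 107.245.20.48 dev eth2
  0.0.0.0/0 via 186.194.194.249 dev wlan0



Longest prefix match for 94.40.207.45:
  /24 94.40.207.0: MATCH
  /27 150.163.5.64: no
  /18 45.174.128.0: no
  /0 0.0.0.0: MATCH
Selected: next-hop 165.97.39.235 via eth0 (matched /24)


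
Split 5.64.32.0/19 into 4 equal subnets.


New prefix = 19 + 2 = 21
Each subnet has 2048 addresses
  5.64.32.0/21
  5.64.40.0/21
  5.64.48.0/21
  5.64.56.0/21
Subnets: 5.64.32.0/21, 5.64.40.0/21, 5.64.48.0/21, 5.64.56.0/21


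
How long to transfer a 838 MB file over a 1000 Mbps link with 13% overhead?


Effective throughput = 1000 * (1 - 13/100) = 870 Mbps
File size in Mb = 838 * 8 = 6704 Mb
Time = 6704 / 870
Time = 7.7057 seconds


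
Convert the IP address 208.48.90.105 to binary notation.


208 = 11010000
48 = 00110000
90 = 01011010
105 = 01101001
Binary: 11010000.00110000.01011010.01101001


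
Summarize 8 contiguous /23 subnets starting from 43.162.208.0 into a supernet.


Original prefix: /23
Number of subnets: 8 = 2^3
New prefix = 23 - 3 = 20
Supernet: 43.162.208.0/20


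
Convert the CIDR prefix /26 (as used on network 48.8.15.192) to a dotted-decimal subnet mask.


/26 means 26 network bits, 6 host bits
Binary: 11111111111111111111111111000000
Mask: 255.255.255.192


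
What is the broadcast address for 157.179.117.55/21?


Network: 157.179.112.0/21
Host bits = 11
Set all host bits to 1:
Broadcast: 157.179.119.255


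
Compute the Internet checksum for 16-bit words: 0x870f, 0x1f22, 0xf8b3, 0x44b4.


Sum all words (with carry folding):
+ 0x870f = 0x870f
+ 0x1f22 = 0xa631
+ 0xf8b3 = 0x9ee5
+ 0x44b4 = 0xe399
One's complement: ~0xe399
Checksum = 0x1c66


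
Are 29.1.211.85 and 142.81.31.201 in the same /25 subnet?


Mask: 255.255.255.128
29.1.211.85 AND mask = 29.1.211.0
142.81.31.201 AND mask = 142.81.31.128
No, different subnets (29.1.211.0 vs 142.81.31.128)


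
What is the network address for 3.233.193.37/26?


IP:   00000011.11101001.11000001.00100101
Mask: 11111111.11111111.11111111.11000000
AND operation:
Net:  00000011.11101001.11000001.00000000
Network: 3.233.193.0/26


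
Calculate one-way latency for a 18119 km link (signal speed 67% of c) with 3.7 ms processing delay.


Speed = 0.67 * 3e5 km/s = 201000 km/s
Propagation delay = 18119 / 201000 = 0.0901 s = 90.1443 ms
Processing delay = 3.7 ms
Total one-way latency = 93.8443 ms


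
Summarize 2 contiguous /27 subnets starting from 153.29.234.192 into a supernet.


Original prefix: /27
Number of subnets: 2 = 2^1
New prefix = 27 - 1 = 26
Supernet: 153.29.234.192/26


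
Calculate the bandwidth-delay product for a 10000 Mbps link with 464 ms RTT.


BDP = bandwidth * RTT
= 10000 Mbps * 464 ms
= 10000 * 1e6 * 464 / 1000 bits
= 4640000000 bits
= 580000000 bytes
= 566406.25 KB
BDP = 4640000000 bits (580000000 bytes)


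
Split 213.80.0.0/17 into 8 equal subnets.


New prefix = 17 + 3 = 20
Each subnet has 4096 addresses
  213.80.0.0/20
  213.80.16.0/20
  213.80.32.0/20
  213.80.48.0/20
  213.80.64.0/20
  213.80.80.0/20
  213.80.96.0/20
  213.80.112.0/20
Subnets: 213.80.0.0/20, 213.80.16.0/20, 213.80.32.0/20, 213.80.48.0/20, 213.80.64.0/20, 213.80.80.0/20, 213.80.96.0/20, 213.80.112.0/20


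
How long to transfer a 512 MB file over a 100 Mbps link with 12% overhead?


Effective throughput = 100 * (1 - 12/100) = 88 Mbps
File size in Mb = 512 * 8 = 4096 Mb
Time = 4096 / 88
Time = 46.5455 seconds


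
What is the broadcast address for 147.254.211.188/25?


Network: 147.254.211.128/25
Host bits = 7
Set all host bits to 1:
Broadcast: 147.254.211.255


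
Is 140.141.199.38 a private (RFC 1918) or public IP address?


RFC 1918 private ranges:
  10.0.0.0/8 (10.0.0.0 - 10.255.255.255)
  172.16.0.0/12 (172.16.0.0 - 172.31.255.255)
  192.168.0.0/16 (192.168.0.0 - 192.168.255.255)
Public (not in any RFC 1918 range)


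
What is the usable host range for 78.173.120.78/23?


Network: 78.173.120.0
Broadcast: 78.173.121.255
First usable = network + 1
Last usable = broadcast - 1
Range: 78.173.120.1 to 78.173.121.254


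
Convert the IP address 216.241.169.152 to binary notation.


216 = 11011000
241 = 11110001
169 = 10101001
152 = 10011000
Binary: 11011000.11110001.10101001.10011000


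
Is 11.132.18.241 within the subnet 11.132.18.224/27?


Subnet network: 11.132.18.224
Test IP AND mask: 11.132.18.224
Yes, 11.132.18.241 is in 11.132.18.224/27


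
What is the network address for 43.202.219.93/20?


IP:   00101011.11001010.11011011.01011101
Mask: 11111111.11111111.11110000.00000000
AND operation:
Net:  00101011.11001010.11010000.00000000
Network: 43.202.208.0/20


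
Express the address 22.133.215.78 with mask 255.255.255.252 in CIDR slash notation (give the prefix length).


Binary: 11111111.11111111.11111111.11111100
Count leading 1s
Prefix: /30


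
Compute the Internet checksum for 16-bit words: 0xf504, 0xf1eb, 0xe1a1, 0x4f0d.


Sum all words (with carry folding):
+ 0xf504 = 0xf504
+ 0xf1eb = 0xe6f0
+ 0xe1a1 = 0xc892
+ 0x4f0d = 0x17a0
One's complement: ~0x17a0
Checksum = 0xe85f


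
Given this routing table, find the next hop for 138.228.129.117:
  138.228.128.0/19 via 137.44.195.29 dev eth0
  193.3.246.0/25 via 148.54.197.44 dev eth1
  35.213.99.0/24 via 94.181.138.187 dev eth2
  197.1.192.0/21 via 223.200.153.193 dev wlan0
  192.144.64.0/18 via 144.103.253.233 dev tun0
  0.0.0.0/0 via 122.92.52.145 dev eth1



Longest prefix match for 138.228.129.117:
  /19 138.228.128.0: MATCH
  /25 193.3.246.0: no
  /24 35.213.99.0: no
  /21 197.1.192.0: no
  /18 192.144.64.0: no
  /0 0.0.0.0: MATCH
Selected: next-hop 137.44.195.29 via eth0 (matched /19)


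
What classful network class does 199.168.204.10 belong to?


First octet: 199
Binary: 11000111
110xxxxx -> Class C (192-223)
Class C, default mask 255.255.255.0 (/24)


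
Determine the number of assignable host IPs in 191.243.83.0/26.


Host bits = 32 - 26 = 6
Total addresses = 2^6 = 64
Usable = total - 2 (network and broadcast)
Usable hosts: 62


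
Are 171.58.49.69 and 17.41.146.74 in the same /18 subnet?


Mask: 255.255.192.0
171.58.49.69 AND mask = 171.58.0.0
17.41.146.74 AND mask = 17.41.128.0
No, different subnets (171.58.0.0 vs 17.41.128.0)


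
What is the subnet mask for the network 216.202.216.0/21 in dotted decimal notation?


/21 means 21 network bits, 11 host bits
Binary: 11111111111111111111100000000000
Mask: 255.255.248.0


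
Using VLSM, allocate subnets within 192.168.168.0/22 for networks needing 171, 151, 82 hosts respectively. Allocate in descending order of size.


171 hosts -> /24 (254 usable): 192.168.168.0/24
151 hosts -> /24 (254 usable): 192.168.169.0/24
82 hosts -> /25 (126 usable): 192.168.170.0/25
Allocation: 192.168.168.0/24 (171 hosts, 254 usable); 192.168.169.0/24 (151 hosts, 254 usable); 192.168.170.0/25 (82 hosts, 126 usable)


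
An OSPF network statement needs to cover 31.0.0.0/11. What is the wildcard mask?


Subnet mask: 255.224.0.0
Wildcard = 255.255.255.255 - subnet mask
255 - 255 = 0
255 - 224 = 31
255 - 0 = 255
255 - 0 = 255
Wildcard: 0.31.255.255


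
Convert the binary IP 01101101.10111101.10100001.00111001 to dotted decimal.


01101101 = 109
10111101 = 189
10100001 = 161
00111001 = 57
IP: 109.189.161.57


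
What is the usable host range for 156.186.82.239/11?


Network: 156.160.0.0
Broadcast: 156.191.255.255
First usable = network + 1
Last usable = broadcast - 1
Range: 156.160.0.1 to 156.191.255.254


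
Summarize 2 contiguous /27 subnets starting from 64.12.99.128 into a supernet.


Original prefix: /27
Number of subnets: 2 = 2^1
New prefix = 27 - 1 = 26
Supernet: 64.12.99.128/26


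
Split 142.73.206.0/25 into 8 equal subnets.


New prefix = 25 + 3 = 28
Each subnet has 16 addresses
  142.73.206.0/28
  142.73.206.16/28
  142.73.206.32/28
  142.73.206.48/28
  142.73.206.64/28
  142.73.206.80/28
  142.73.206.96/28
  142.73.206.112/28
Subnets: 142.73.206.0/28, 142.73.206.16/28, 142.73.206.32/28, 142.73.206.48/28, 142.73.206.64/28, 142.73.206.80/28, 142.73.206.96/28, 142.73.206.112/28


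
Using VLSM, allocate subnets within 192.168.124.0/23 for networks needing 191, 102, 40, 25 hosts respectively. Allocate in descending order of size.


191 hosts -> /24 (254 usable): 192.168.124.0/24
102 hosts -> /25 (126 usable): 192.168.125.0/25
40 hosts -> /26 (62 usable): 192.168.125.128/26
25 hosts -> /27 (30 usable): 192.168.125.192/27
Allocation: 192.168.124.0/24 (191 hosts, 254 usable); 192.168.125.0/25 (102 hosts, 126 usable); 192.168.125.128/26 (40 hosts, 62 usable); 192.168.125.192/27 (25 hosts, 30 usable)


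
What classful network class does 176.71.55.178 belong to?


First octet: 176
Binary: 10110000
10xxxxxx -> Class B (128-191)
Class B, default mask 255.255.0.0 (/16)


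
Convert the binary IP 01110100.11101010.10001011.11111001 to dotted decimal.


01110100 = 116
11101010 = 234
10001011 = 139
11111001 = 249
IP: 116.234.139.249


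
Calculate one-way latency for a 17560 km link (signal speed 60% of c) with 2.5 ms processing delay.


Speed = 0.6 * 3e5 km/s = 180000 km/s
Propagation delay = 17560 / 180000 = 0.0976 s = 97.5556 ms
Processing delay = 2.5 ms
Total one-way latency = 100.0556 ms


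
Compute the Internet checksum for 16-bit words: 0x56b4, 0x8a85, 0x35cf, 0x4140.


Sum all words (with carry folding):
+ 0x56b4 = 0x56b4
+ 0x8a85 = 0xe139
+ 0x35cf = 0x1709
+ 0x4140 = 0x5849
One's complement: ~0x5849
Checksum = 0xa7b6


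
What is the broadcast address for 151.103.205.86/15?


Network: 151.102.0.0/15
Host bits = 17
Set all host bits to 1:
Broadcast: 151.103.255.255


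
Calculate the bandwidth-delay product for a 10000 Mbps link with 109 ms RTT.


BDP = bandwidth * RTT
= 10000 Mbps * 109 ms
= 10000 * 1e6 * 109 / 1000 bits
= 1090000000 bits
= 136250000 bytes
= 133056.6406 KB
BDP = 1090000000 bits (136250000 bytes)


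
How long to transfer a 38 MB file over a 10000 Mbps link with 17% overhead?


Effective throughput = 10000 * (1 - 17/100) = 8300 Mbps
File size in Mb = 38 * 8 = 304 Mb
Time = 304 / 8300
Time = 0.0366 seconds


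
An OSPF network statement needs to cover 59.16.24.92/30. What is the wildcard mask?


Subnet mask: 255.255.255.252
Wildcard = 255.255.255.255 - subnet mask
255 - 255 = 0
255 - 255 = 0
255 - 255 = 0
255 - 252 = 3
Wildcard: 0.0.0.3


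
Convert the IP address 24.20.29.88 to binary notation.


24 = 00011000
20 = 00010100
29 = 00011101
88 = 01011000
Binary: 00011000.00010100.00011101.01011000


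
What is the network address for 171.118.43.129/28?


IP:   10101011.01110110.00101011.10000001
Mask: 11111111.11111111.11111111.11110000
AND operation:
Net:  10101011.01110110.00101011.10000000
Network: 171.118.43.128/28


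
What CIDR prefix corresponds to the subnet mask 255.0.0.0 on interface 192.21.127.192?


Binary: 11111111.00000000.00000000.00000000
Count leading 1s
Prefix: /8


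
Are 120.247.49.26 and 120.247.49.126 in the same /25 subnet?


Mask: 255.255.255.128
120.247.49.26 AND mask = 120.247.49.0
120.247.49.126 AND mask = 120.247.49.0
Yes, same subnet (120.247.49.0)


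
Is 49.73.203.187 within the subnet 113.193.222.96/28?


Subnet network: 113.193.222.96
Test IP AND mask: 49.73.203.176
No, 49.73.203.187 is not in 113.193.222.96/28


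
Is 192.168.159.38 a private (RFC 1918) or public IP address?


RFC 1918 private ranges:
  10.0.0.0/8 (10.0.0.0 - 10.255.255.255)
  172.16.0.0/12 (172.16.0.0 - 172.31.255.255)
  192.168.0.0/16 (192.168.0.0 - 192.168.255.255)
Private (in 192.168.0.0/16)


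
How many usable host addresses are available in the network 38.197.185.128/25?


Host bits = 32 - 25 = 7
Total addresses = 2^7 = 128
Usable = total - 2 (network and broadcast)
Usable hosts: 126


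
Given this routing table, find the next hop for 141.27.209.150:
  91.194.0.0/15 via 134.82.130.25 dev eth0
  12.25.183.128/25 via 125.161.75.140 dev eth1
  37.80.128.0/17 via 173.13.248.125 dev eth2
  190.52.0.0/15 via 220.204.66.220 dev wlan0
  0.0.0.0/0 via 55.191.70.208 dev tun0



Longest prefix match for 141.27.209.150:
  /15 91.194.0.0: no
  /25 12.25.183.128: no
  /17 37.80.128.0: no
  /15 190.52.0.0: no
  /0 0.0.0.0: MATCH
Selected: next-hop 55.191.70.208 via tun0 (matched /0)


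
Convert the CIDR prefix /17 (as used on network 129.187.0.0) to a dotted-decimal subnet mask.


/17 means 17 network bits, 15 host bits
Binary: 11111111111111111000000000000000
Mask: 255.255.128.0


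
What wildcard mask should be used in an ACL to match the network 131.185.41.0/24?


Subnet mask: 255.255.255.0
Wildcard = 255.255.255.255 - subnet mask
255 - 255 = 0
255 - 255 = 0
255 - 255 = 0
255 - 0 = 255
Wildcard: 0.0.0.255


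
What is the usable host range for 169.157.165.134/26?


Network: 169.157.165.128
Broadcast: 169.157.165.191
First usable = network + 1
Last usable = broadcast - 1
Range: 169.157.165.129 to 169.157.165.190


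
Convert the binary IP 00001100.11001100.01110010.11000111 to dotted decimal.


00001100 = 12
11001100 = 204
01110010 = 114
11000111 = 199
IP: 12.204.114.199


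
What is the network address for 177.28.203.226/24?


IP:   10110001.00011100.11001011.11100010
Mask: 11111111.11111111.11111111.00000000
AND operation:
Net:  10110001.00011100.11001011.00000000
Network: 177.28.203.0/24


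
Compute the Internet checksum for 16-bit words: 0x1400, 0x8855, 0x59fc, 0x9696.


Sum all words (with carry folding):
+ 0x1400 = 0x1400
+ 0x8855 = 0x9c55
+ 0x59fc = 0xf651
+ 0x9696 = 0x8ce8
One's complement: ~0x8ce8
Checksum = 0x7317


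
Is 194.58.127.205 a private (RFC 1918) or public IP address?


RFC 1918 private ranges:
  10.0.0.0/8 (10.0.0.0 - 10.255.255.255)
  172.16.0.0/12 (172.16.0.0 - 172.31.255.255)
  192.168.0.0/16 (192.168.0.0 - 192.168.255.255)
Public (not in any RFC 1918 range)


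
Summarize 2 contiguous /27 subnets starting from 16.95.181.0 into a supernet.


Original prefix: /27
Number of subnets: 2 = 2^1
New prefix = 27 - 1 = 26
Supernet: 16.95.181.0/26


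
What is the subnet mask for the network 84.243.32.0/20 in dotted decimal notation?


/20 means 20 network bits, 12 host bits
Binary: 11111111111111111111000000000000
Mask: 255.255.240.0


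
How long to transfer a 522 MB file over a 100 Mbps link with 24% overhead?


Effective throughput = 100 * (1 - 24/100) = 76 Mbps
File size in Mb = 522 * 8 = 4176 Mb
Time = 4176 / 76
Time = 54.9474 seconds


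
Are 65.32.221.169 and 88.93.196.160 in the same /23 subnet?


Mask: 255.255.254.0
65.32.221.169 AND mask = 65.32.220.0
88.93.196.160 AND mask = 88.93.196.0
No, different subnets (65.32.220.0 vs 88.93.196.0)


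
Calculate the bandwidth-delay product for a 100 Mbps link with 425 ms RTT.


BDP = bandwidth * RTT
= 100 Mbps * 425 ms
= 100 * 1e6 * 425 / 1000 bits
= 42500000 bits
= 5312500 bytes
= 5187.9883 KB
BDP = 42500000 bits (5312500 bytes)


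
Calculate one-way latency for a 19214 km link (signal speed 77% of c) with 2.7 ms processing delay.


Speed = 0.77 * 3e5 km/s = 231000 km/s
Propagation delay = 19214 / 231000 = 0.0832 s = 83.1775 ms
Processing delay = 2.7 ms
Total one-way latency = 85.8775 ms


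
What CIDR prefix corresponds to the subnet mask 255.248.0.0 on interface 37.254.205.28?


Binary: 11111111.11111000.00000000.00000000
Count leading 1s
Prefix: /13


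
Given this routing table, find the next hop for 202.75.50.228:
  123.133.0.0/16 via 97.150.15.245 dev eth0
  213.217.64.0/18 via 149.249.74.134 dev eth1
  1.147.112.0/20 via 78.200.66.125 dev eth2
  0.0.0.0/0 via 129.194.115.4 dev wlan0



Longest prefix match for 202.75.50.228:
  /16 123.133.0.0: no
  /18 213.217.64.0: no
  /20 1.147.112.0: no
  /0 0.0.0.0: MATCH
Selected: next-hop 129.194.115.4 via wlan0 (matched /0)


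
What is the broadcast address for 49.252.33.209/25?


Network: 49.252.33.128/25
Host bits = 7
Set all host bits to 1:
Broadcast: 49.252.33.255


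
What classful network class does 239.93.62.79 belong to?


First octet: 239
Binary: 11101111
1110xxxx -> Class D (224-239)
Class D (multicast), default mask N/A


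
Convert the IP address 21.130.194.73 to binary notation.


21 = 00010101
130 = 10000010
194 = 11000010
73 = 01001001
Binary: 00010101.10000010.11000010.01001001


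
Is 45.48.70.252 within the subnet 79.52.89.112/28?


Subnet network: 79.52.89.112
Test IP AND mask: 45.48.70.240
No, 45.48.70.252 is not in 79.52.89.112/28


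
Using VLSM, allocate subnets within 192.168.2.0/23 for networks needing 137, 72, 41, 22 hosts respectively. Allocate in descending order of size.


137 hosts -> /24 (254 usable): 192.168.2.0/24
72 hosts -> /25 (126 usable): 192.168.3.0/25
41 hosts -> /26 (62 usable): 192.168.3.128/26
22 hosts -> /27 (30 usable): 192.168.3.192/27
Allocation: 192.168.2.0/24 (137 hosts, 254 usable); 192.168.3.0/25 (72 hosts, 126 usable); 192.168.3.128/26 (41 hosts, 62 usable); 192.168.3.192/27 (22 hosts, 30 usable)


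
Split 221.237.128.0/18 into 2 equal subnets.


New prefix = 18 + 1 = 19
Each subnet has 8192 addresses
  221.237.128.0/19
  221.237.160.0/19
Subnets: 221.237.128.0/19, 221.237.160.0/19


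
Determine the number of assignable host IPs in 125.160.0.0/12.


Host bits = 32 - 12 = 20
Total addresses = 2^20 = 1048576
Usable = total - 2 (network and broadcast)
Usable hosts: 1048574


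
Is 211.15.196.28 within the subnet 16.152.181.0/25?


Subnet network: 16.152.181.0
Test IP AND mask: 211.15.196.0
No, 211.15.196.28 is not in 16.152.181.0/25


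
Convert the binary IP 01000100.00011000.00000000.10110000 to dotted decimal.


01000100 = 68
00011000 = 24
00000000 = 0
10110000 = 176
IP: 68.24.0.176


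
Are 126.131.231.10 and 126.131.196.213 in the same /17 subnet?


Mask: 255.255.128.0
126.131.231.10 AND mask = 126.131.128.0
126.131.196.213 AND mask = 126.131.128.0
Yes, same subnet (126.131.128.0)


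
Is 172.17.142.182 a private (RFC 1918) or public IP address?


RFC 1918 private ranges:
  10.0.0.0/8 (10.0.0.0 - 10.255.255.255)
  172.16.0.0/12 (172.16.0.0 - 172.31.255.255)
  192.168.0.0/16 (192.168.0.0 - 192.168.255.255)
Private (in 172.16.0.0/12)


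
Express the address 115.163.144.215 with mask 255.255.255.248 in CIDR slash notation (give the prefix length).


Binary: 11111111.11111111.11111111.11111000
Count leading 1s
Prefix: /29


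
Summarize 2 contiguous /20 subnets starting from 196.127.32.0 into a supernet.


Original prefix: /20
Number of subnets: 2 = 2^1
New prefix = 20 - 1 = 19
Supernet: 196.127.32.0/19


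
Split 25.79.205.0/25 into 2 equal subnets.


New prefix = 25 + 1 = 26
Each subnet has 64 addresses
  25.79.205.0/26
  25.79.205.64/26
Subnets: 25.79.205.0/26, 25.79.205.64/26


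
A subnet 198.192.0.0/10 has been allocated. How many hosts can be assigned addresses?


Host bits = 32 - 10 = 22
Total addresses = 2^22 = 4194304
Usable = total - 2 (network and broadcast)
Usable hosts: 4194302


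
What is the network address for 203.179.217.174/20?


IP:   11001011.10110011.11011001.10101110
Mask: 11111111.11111111.11110000.00000000
AND operation:
Net:  11001011.10110011.11010000.00000000
Network: 203.179.208.0/20


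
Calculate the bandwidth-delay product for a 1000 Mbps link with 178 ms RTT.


BDP = bandwidth * RTT
= 1000 Mbps * 178 ms
= 1000 * 1e6 * 178 / 1000 bits
= 178000000 bits
= 22250000 bytes
= 21728.5156 KB
BDP = 178000000 bits (22250000 bytes)


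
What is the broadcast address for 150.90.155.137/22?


Network: 150.90.152.0/22
Host bits = 10
Set all host bits to 1:
Broadcast: 150.90.155.255


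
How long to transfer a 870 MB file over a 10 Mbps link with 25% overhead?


Effective throughput = 10 * (1 - 25/100) = 7.5 Mbps
File size in Mb = 870 * 8 = 6960 Mb
Time = 6960 / 7.5
Time = 928 seconds


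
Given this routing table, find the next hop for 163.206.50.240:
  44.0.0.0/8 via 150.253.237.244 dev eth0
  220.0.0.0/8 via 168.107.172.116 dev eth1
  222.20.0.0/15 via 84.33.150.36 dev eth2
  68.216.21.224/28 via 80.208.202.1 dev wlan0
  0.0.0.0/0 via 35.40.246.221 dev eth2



Longest prefix match for 163.206.50.240:
  /8 44.0.0.0: no
  /8 220.0.0.0: no
  /15 222.20.0.0: no
  /28 68.216.21.224: no
  /0 0.0.0.0: MATCH
Selected: next-hop 35.40.246.221 via eth2 (matched /0)


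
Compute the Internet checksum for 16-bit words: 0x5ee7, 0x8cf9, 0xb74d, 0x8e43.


Sum all words (with carry folding):
+ 0x5ee7 = 0x5ee7
+ 0x8cf9 = 0xebe0
+ 0xb74d = 0xa32e
+ 0x8e43 = 0x3172
One's complement: ~0x3172
Checksum = 0xce8d


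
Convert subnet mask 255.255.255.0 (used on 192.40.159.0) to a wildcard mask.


Subnet mask: 255.255.255.0
Wildcard = 255.255.255.255 - subnet mask
255 - 255 = 0
255 - 255 = 0
255 - 255 = 0
255 - 0 = 255
Wildcard: 0.0.0.255


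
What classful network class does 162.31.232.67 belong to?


First octet: 162
Binary: 10100010
10xxxxxx -> Class B (128-191)
Class B, default mask 255.255.0.0 (/16)


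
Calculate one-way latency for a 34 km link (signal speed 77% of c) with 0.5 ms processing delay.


Speed = 0.77 * 3e5 km/s = 231000 km/s
Propagation delay = 34 / 231000 = 0.0001 s = 0.1472 ms
Processing delay = 0.5 ms
Total one-way latency = 0.6472 ms


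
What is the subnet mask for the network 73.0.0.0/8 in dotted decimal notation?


/8 means 8 network bits, 24 host bits
Binary: 11111111000000000000000000000000
Mask: 255.0.0.0


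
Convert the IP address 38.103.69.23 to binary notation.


38 = 00100110
103 = 01100111
69 = 01000101
23 = 00010111
Binary: 00100110.01100111.01000101.00010111


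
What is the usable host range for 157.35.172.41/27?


Network: 157.35.172.32
Broadcast: 157.35.172.63
First usable = network + 1
Last usable = broadcast - 1
Range: 157.35.172.33 to 157.35.172.62


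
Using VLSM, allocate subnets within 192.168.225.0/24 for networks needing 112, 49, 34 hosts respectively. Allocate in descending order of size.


112 hosts -> /25 (126 usable): 192.168.225.0/25
49 hosts -> /26 (62 usable): 192.168.225.128/26
34 hosts -> /26 (62 usable): 192.168.225.192/26
Allocation: 192.168.225.0/25 (112 hosts, 126 usable); 192.168.225.128/26 (49 hosts, 62 usable); 192.168.225.192/26 (34 hosts, 62 usable)


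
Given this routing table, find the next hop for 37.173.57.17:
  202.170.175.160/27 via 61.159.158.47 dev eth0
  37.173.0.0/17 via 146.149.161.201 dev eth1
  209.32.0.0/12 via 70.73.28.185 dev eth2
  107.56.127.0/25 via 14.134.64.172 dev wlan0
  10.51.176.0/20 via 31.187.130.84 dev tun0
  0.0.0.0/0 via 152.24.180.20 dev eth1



Longest prefix match for 37.173.57.17:
  /27 202.170.175.160: no
  /17 37.173.0.0: MATCH
  /12 209.32.0.0: no
  /25 107.56.127.0: no
  /20 10.51.176.0: no
  /0 0.0.0.0: MATCH
Selected: next-hop 146.149.161.201 via eth1 (matched /17)


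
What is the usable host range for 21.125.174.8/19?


Network: 21.125.160.0
Broadcast: 21.125.191.255
First usable = network + 1
Last usable = broadcast - 1
Range: 21.125.160.1 to 21.125.191.254


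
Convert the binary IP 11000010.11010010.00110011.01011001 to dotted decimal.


11000010 = 194
11010010 = 210
00110011 = 51
01011001 = 89
IP: 194.210.51.89


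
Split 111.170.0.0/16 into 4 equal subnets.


New prefix = 16 + 2 = 18
Each subnet has 16384 addresses
  111.170.0.0/18
  111.170.64.0/18
  111.170.128.0/18
  111.170.192.0/18
Subnets: 111.170.0.0/18, 111.170.64.0/18, 111.170.128.0/18, 111.170.192.0/18


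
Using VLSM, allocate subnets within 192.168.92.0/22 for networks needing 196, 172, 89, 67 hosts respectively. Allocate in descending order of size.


196 hosts -> /24 (254 usable): 192.168.92.0/24
172 hosts -> /24 (254 usable): 192.168.93.0/24
89 hosts -> /25 (126 usable): 192.168.94.0/25
67 hosts -> /25 (126 usable): 192.168.94.128/25
Allocation: 192.168.92.0/24 (196 hosts, 254 usable); 192.168.93.0/24 (172 hosts, 254 usable); 192.168.94.0/25 (89 hosts, 126 usable); 192.168.94.128/25 (67 hosts, 126 usable)


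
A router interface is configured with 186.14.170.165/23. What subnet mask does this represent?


/23 means 23 network bits, 9 host bits
Binary: 11111111111111111111111000000000
Mask: 255.255.254.0


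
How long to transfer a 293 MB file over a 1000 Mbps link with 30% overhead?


Effective throughput = 1000 * (1 - 30/100) = 700 Mbps
File size in Mb = 293 * 8 = 2344 Mb
Time = 2344 / 700
Time = 3.3486 seconds


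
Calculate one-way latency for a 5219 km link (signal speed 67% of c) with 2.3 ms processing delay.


Speed = 0.67 * 3e5 km/s = 201000 km/s
Propagation delay = 5219 / 201000 = 0.026 s = 25.9652 ms
Processing delay = 2.3 ms
Total one-way latency = 28.2652 ms


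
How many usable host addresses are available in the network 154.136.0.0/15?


Host bits = 32 - 15 = 17
Total addresses = 2^17 = 131072
Usable = total - 2 (network and broadcast)
Usable hosts: 131070


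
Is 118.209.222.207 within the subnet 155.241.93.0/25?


Subnet network: 155.241.93.0
Test IP AND mask: 118.209.222.128
No, 118.209.222.207 is not in 155.241.93.0/25


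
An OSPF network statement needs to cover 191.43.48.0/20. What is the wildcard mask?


Subnet mask: 255.255.240.0
Wildcard = 255.255.255.255 - subnet mask
255 - 255 = 0
255 - 255 = 0
255 - 240 = 15
255 - 0 = 255
Wildcard: 0.0.15.255


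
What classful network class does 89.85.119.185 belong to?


First octet: 89
Binary: 01011001
0xxxxxxx -> Class A (1-126)
Class A, default mask 255.0.0.0 (/8)


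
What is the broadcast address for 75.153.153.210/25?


Network: 75.153.153.128/25
Host bits = 7
Set all host bits to 1:
Broadcast: 75.153.153.255


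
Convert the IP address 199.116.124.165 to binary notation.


199 = 11000111
116 = 01110100
124 = 01111100
165 = 10100101
Binary: 11000111.01110100.01111100.10100101


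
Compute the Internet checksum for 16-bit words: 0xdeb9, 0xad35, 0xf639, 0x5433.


Sum all words (with carry folding):
+ 0xdeb9 = 0xdeb9
+ 0xad35 = 0x8bef
+ 0xf639 = 0x8229
+ 0x5433 = 0xd65c
One's complement: ~0xd65c
Checksum = 0x29a3


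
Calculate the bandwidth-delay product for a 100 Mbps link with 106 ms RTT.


BDP = bandwidth * RTT
= 100 Mbps * 106 ms
= 100 * 1e6 * 106 / 1000 bits
= 10600000 bits
= 1325000 bytes
= 1293.9453 KB
BDP = 10600000 bits (1325000 bytes)


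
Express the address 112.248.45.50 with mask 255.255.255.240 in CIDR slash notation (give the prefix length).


Binary: 11111111.11111111.11111111.11110000
Count leading 1s
Prefix: /28


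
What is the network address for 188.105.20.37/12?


IP:   10111100.01101001.00010100.00100101
Mask: 11111111.11110000.00000000.00000000
AND operation:
Net:  10111100.01100000.00000000.00000000
Network: 188.96.0.0/12


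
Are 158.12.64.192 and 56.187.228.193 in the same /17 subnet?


Mask: 255.255.128.0
158.12.64.192 AND mask = 158.12.0.0
56.187.228.193 AND mask = 56.187.128.0
No, different subnets (158.12.0.0 vs 56.187.128.0)


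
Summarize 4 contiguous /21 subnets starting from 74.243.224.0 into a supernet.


Original prefix: /21
Number of subnets: 4 = 2^2
New prefix = 21 - 2 = 19
Supernet: 74.243.224.0/19


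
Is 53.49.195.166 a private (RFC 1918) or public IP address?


RFC 1918 private ranges:
  10.0.0.0/8 (10.0.0.0 - 10.255.255.255)
  172.16.0.0/12 (172.16.0.0 - 172.31.255.255)
  192.168.0.0/16 (192.168.0.0 - 192.168.255.255)
Public (not in any RFC 1918 range)


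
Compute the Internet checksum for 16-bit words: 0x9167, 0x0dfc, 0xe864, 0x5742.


Sum all words (with carry folding):
+ 0x9167 = 0x9167
+ 0x0dfc = 0x9f63
+ 0xe864 = 0x87c8
+ 0x5742 = 0xdf0a
One's complement: ~0xdf0a
Checksum = 0x20f5


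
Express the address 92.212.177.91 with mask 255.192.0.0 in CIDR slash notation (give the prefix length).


Binary: 11111111.11000000.00000000.00000000
Count leading 1s
Prefix: /10


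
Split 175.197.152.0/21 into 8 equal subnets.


New prefix = 21 + 3 = 24
Each subnet has 256 addresses
  175.197.152.0/24
  175.197.153.0/24
  175.197.154.0/24
  175.197.155.0/24
  175.197.156.0/24
  175.197.157.0/24
  175.197.158.0/24
  175.197.159.0/24
Subnets: 175.197.152.0/24, 175.197.153.0/24, 175.197.154.0/24, 175.197.155.0/24, 175.197.156.0/24, 175.197.157.0/24, 175.197.158.0/24, 175.197.159.0/24


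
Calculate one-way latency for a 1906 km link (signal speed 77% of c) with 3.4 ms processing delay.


Speed = 0.77 * 3e5 km/s = 231000 km/s
Propagation delay = 1906 / 231000 = 0.0083 s = 8.2511 ms
Processing delay = 3.4 ms
Total one-way latency = 11.6511 ms


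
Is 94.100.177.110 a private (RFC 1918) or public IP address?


RFC 1918 private ranges:
  10.0.0.0/8 (10.0.0.0 - 10.255.255.255)
  172.16.0.0/12 (172.16.0.0 - 172.31.255.255)
  192.168.0.0/16 (192.168.0.0 - 192.168.255.255)
Public (not in any RFC 1918 range)


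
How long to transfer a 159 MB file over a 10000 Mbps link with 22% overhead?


Effective throughput = 10000 * (1 - 22/100) = 7800 Mbps
File size in Mb = 159 * 8 = 1272 Mb
Time = 1272 / 7800
Time = 0.1631 seconds


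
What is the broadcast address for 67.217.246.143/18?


Network: 67.217.192.0/18
Host bits = 14
Set all host bits to 1:
Broadcast: 67.217.255.255


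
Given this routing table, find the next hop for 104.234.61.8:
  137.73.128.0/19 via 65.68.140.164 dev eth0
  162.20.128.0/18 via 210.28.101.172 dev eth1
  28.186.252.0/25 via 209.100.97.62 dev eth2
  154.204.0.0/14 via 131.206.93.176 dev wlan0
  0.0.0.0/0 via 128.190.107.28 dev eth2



Longest prefix match for 104.234.61.8:
  /19 137.73.128.0: no
  /18 162.20.128.0: no
  /25 28.186.252.0: no
  /14 154.204.0.0: no
  /0 0.0.0.0: MATCH
Selected: next-hop 128.190.107.28 via eth2 (matched /0)


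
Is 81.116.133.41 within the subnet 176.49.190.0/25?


Subnet network: 176.49.190.0
Test IP AND mask: 81.116.133.0
No, 81.116.133.41 is not in 176.49.190.0/25


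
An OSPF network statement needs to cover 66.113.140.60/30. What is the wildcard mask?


Subnet mask: 255.255.255.252
Wildcard = 255.255.255.255 - subnet mask
255 - 255 = 0
255 - 255 = 0
255 - 255 = 0
255 - 252 = 3
Wildcard: 0.0.0.3


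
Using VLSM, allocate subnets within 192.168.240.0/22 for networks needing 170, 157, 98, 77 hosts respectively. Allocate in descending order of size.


170 hosts -> /24 (254 usable): 192.168.240.0/24
157 hosts -> /24 (254 usable): 192.168.241.0/24
98 hosts -> /25 (126 usable): 192.168.242.0/25
77 hosts -> /25 (126 usable): 192.168.242.128/25
Allocation: 192.168.240.0/24 (170 hosts, 254 usable); 192.168.241.0/24 (157 hosts, 254 usable); 192.168.242.0/25 (98 hosts, 126 usable); 192.168.242.128/25 (77 hosts, 126 usable)


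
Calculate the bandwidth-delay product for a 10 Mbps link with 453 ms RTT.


BDP = bandwidth * RTT
= 10 Mbps * 453 ms
= 10 * 1e6 * 453 / 1000 bits
= 4530000 bits
= 566250 bytes
= 552.9785 KB
BDP = 4530000 bits (566250 bytes)


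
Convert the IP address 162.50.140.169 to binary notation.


162 = 10100010
50 = 00110010
140 = 10001100
169 = 10101001
Binary: 10100010.00110010.10001100.10101001


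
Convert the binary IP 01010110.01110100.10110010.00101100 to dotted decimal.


01010110 = 86
01110100 = 116
10110010 = 178
00101100 = 44
IP: 86.116.178.44


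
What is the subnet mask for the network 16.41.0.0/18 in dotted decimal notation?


/18 means 18 network bits, 14 host bits
Binary: 11111111111111111100000000000000
Mask: 255.255.192.0


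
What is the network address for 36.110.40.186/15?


IP:   00100100.01101110.00101000.10111010
Mask: 11111111.11111110.00000000.00000000
AND operation:
Net:  00100100.01101110.00000000.00000000
Network: 36.110.0.0/15


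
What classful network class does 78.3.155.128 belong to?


First octet: 78
Binary: 01001110
0xxxxxxx -> Class A (1-126)
Class A, default mask 255.0.0.0 (/8)


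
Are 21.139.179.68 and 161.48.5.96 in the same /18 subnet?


Mask: 255.255.192.0
21.139.179.68 AND mask = 21.139.128.0
161.48.5.96 AND mask = 161.48.0.0
No, different subnets (21.139.128.0 vs 161.48.0.0)


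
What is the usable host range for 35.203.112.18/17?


Network: 35.203.0.0
Broadcast: 35.203.127.255
First usable = network + 1
Last usable = broadcast - 1
Range: 35.203.0.1 to 35.203.127.254


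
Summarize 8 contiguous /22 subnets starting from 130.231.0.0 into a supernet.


Original prefix: /22
Number of subnets: 8 = 2^3
New prefix = 22 - 3 = 19
Supernet: 130.231.0.0/19


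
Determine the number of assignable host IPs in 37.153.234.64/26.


Host bits = 32 - 26 = 6
Total addresses = 2^6 = 64
Usable = total - 2 (network and broadcast)
Usable hosts: 62


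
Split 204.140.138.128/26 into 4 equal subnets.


New prefix = 26 + 2 = 28
Each subnet has 16 addresses
  204.140.138.128/28
  204.140.138.144/28
  204.140.138.160/28
  204.140.138.176/28
Subnets: 204.140.138.128/28, 204.140.138.144/28, 204.140.138.160/28, 204.140.138.176/28


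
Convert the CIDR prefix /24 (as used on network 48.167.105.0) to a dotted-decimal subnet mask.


/24 means 24 network bits, 8 host bits
Binary: 11111111111111111111111100000000
Mask: 255.255.255.0


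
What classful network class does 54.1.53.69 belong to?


First octet: 54
Binary: 00110110
0xxxxxxx -> Class A (1-126)
Class A, default mask 255.0.0.0 (/8)


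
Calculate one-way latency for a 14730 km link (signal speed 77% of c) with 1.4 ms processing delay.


Speed = 0.77 * 3e5 km/s = 231000 km/s
Propagation delay = 14730 / 231000 = 0.0638 s = 63.7662 ms
Processing delay = 1.4 ms
Total one-way latency = 65.1662 ms


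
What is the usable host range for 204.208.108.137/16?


Network: 204.208.0.0
Broadcast: 204.208.255.255
First usable = network + 1
Last usable = broadcast - 1
Range: 204.208.0.1 to 204.208.255.254


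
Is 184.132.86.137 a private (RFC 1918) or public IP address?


RFC 1918 private ranges:
  10.0.0.0/8 (10.0.0.0 - 10.255.255.255)
  172.16.0.0/12 (172.16.0.0 - 172.31.255.255)
  192.168.0.0/16 (192.168.0.0 - 192.168.255.255)
Public (not in any RFC 1918 range)


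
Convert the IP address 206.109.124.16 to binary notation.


206 = 11001110
109 = 01101101
124 = 01111100
16 = 00010000
Binary: 11001110.01101101.01111100.00010000


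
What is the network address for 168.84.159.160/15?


IP:   10101000.01010100.10011111.10100000
Mask: 11111111.11111110.00000000.00000000
AND operation:
Net:  10101000.01010100.00000000.00000000
Network: 168.84.0.0/15


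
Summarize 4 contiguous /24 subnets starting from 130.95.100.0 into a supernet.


Original prefix: /24
Number of subnets: 4 = 2^2
New prefix = 24 - 2 = 22
Supernet: 130.95.100.0/22


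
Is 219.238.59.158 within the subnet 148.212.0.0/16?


Subnet network: 148.212.0.0
Test IP AND mask: 219.238.0.0
No, 219.238.59.158 is not in 148.212.0.0/16


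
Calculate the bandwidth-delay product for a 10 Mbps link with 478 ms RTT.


BDP = bandwidth * RTT
= 10 Mbps * 478 ms
= 10 * 1e6 * 478 / 1000 bits
= 4780000 bits
= 597500 bytes
= 583.4961 KB
BDP = 4780000 bits (597500 bytes)


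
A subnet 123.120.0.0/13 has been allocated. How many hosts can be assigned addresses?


Host bits = 32 - 13 = 19
Total addresses = 2^19 = 524288
Usable = total - 2 (network and broadcast)
Usable hosts: 524286


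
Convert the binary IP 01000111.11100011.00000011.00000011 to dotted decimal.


01000111 = 71
11100011 = 227
00000011 = 3
00000011 = 3
IP: 71.227.3.3


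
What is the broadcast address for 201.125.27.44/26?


Network: 201.125.27.0/26
Host bits = 6
Set all host bits to 1:
Broadcast: 201.125.27.63


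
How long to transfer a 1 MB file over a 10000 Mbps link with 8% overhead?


Effective throughput = 10000 * (1 - 8/100) = 9200 Mbps
File size in Mb = 1 * 8 = 8 Mb
Time = 8 / 9200
Time = 0.0009 seconds


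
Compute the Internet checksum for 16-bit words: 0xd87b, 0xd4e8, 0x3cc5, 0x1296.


Sum all words (with carry folding):
+ 0xd87b = 0xd87b
+ 0xd4e8 = 0xad64
+ 0x3cc5 = 0xea29
+ 0x1296 = 0xfcbf
One's complement: ~0xfcbf
Checksum = 0x0340


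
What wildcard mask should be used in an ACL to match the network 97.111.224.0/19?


Subnet mask: 255.255.224.0
Wildcard = 255.255.255.255 - subnet mask
255 - 255 = 0
255 - 255 = 0
255 - 224 = 31
255 - 0 = 255
Wildcard: 0.0.31.255


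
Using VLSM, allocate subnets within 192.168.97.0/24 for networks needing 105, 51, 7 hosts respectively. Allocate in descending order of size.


105 hosts -> /25 (126 usable): 192.168.97.0/25
51 hosts -> /26 (62 usable): 192.168.97.128/26
7 hosts -> /28 (14 usable): 192.168.97.192/28
Allocation: 192.168.97.0/25 (105 hosts, 126 usable); 192.168.97.128/26 (51 hosts, 62 usable); 192.168.97.192/28 (7 hosts, 14 usable)


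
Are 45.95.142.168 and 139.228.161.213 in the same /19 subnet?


Mask: 255.255.224.0
45.95.142.168 AND mask = 45.95.128.0
139.228.161.213 AND mask = 139.228.160.0
No, different subnets (45.95.128.0 vs 139.228.160.0)


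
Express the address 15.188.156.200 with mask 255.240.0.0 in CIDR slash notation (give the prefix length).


Binary: 11111111.11110000.00000000.00000000
Count leading 1s
Prefix: /12


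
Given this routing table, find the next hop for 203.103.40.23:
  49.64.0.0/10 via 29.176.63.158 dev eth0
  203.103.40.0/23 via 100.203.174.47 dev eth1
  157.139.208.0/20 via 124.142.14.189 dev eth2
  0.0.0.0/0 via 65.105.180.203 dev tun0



Longest prefix match for 203.103.40.23:
  /10 49.64.0.0: no
  /23 203.103.40.0: MATCH
  /20 157.139.208.0: no
  /0 0.0.0.0: MATCH
Selected: next-hop 100.203.174.47 via eth1 (matched /23)
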